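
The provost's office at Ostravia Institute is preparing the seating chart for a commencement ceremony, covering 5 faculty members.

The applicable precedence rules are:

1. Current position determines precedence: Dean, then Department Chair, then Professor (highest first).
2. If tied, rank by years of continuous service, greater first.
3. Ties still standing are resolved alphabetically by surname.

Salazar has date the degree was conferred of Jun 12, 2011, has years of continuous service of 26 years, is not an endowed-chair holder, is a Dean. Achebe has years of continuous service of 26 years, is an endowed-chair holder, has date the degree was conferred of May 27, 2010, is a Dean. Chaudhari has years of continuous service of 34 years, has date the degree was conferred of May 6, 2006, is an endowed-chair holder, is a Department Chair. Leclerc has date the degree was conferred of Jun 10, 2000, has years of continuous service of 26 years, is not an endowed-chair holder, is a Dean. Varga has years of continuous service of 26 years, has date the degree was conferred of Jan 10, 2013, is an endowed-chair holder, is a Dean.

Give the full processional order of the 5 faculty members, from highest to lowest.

By current position: Achebe, Leclerc, Salazar and Varga (Dean); then Chaudhari (Department Chair).
Achebe, Leclerc, Salazar and Varga all have years of continuous service 26 years, so the next rule applies.
Among Achebe, Leclerc, Salazar and Varga, alphabetically by surname: Achebe before Leclerc before Salazar before Varga.
Full order: Achebe, Leclerc, Salazar, Varga, Chaudhari.

Achebe, Leclerc, Salazar, Varga, Chaudhari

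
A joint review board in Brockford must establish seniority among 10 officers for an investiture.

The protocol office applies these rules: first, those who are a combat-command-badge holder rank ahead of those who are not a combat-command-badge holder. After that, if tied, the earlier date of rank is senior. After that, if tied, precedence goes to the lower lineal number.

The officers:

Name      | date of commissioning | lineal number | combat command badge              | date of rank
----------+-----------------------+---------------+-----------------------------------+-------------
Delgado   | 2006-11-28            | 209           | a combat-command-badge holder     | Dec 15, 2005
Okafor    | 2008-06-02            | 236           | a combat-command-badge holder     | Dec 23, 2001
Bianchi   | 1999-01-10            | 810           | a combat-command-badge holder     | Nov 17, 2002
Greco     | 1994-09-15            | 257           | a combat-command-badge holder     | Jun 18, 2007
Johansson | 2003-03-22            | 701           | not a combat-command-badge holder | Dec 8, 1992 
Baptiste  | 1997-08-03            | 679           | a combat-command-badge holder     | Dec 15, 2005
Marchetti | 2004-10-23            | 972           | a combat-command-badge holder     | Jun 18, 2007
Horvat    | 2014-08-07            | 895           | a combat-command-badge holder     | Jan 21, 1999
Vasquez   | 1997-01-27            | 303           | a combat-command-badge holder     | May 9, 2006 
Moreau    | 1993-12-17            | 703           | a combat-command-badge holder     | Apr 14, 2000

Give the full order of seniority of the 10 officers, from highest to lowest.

Horvat, Moreau, Okafor, Bianchi, Delgado, Baptiste, Vasquez, Greco, Marchetti, Johansson

By the first rule: Horvat, Moreau, Okafor, Bianchi, Delgado, Baptiste, Vasquez, Greco and Marchetti (each a combat-command-badge holder); then Johansson (not a combat-command-badge holder).
Among Horvat, Moreau, Okafor, Bianchi, Delgado, Baptiste, Vasquez, Greco and Marchetti, by date of rank (earlier first): Horvat (Jan 21, 1999) before Moreau (Apr 14, 2000) before Okafor (Dec 23, 2001) before Bianchi (Nov 17, 2002) before Delgado and Baptiste (Dec 15, 2005) before Vasquez (May 9, 2006) before Greco and Marchetti (Jun 18, 2007).
Among Delgado and Baptiste, by lineal number (lower first): Delgado (209) before Baptiste (679).
Among Greco and Marchetti, by lineal number (lower first): Greco (257) before Marchetti (972).
Full order: Horvat, Moreau, Okafor, Bianchi, Delgado, Baptiste, Vasquez, Greco, Marchetti, Johansson.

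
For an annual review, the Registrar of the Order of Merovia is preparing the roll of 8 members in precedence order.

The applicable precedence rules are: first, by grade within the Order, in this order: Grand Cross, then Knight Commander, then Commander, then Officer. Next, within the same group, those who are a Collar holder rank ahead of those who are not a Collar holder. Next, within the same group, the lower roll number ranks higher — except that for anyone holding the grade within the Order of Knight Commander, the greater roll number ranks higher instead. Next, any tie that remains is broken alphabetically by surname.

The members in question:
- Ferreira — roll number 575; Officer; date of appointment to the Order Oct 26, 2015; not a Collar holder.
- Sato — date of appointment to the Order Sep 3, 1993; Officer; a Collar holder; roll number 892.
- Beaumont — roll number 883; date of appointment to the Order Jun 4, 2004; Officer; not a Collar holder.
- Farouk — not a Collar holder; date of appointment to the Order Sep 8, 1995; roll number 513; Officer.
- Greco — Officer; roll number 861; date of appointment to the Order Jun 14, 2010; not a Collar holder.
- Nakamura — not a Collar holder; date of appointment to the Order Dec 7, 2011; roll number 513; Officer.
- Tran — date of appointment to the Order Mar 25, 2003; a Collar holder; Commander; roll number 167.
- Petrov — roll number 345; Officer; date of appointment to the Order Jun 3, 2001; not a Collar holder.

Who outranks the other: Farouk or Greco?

Farouk

By grade within the Order: Tran (Commander); then Sato, Petrov, Farouk, Nakamura, Ferreira, Greco and Beaumont (Officer).
Among Sato, Petrov, Farouk, Nakamura, Ferreira, Greco and Beaumont, a Collar holder before not a Collar holder: Sato (a Collar holder) before Petrov, Farouk, Nakamura, Ferreira, Greco and Beaumont (not a Collar holder).
Among Petrov, Farouk, Nakamura, Ferreira, Greco and Beaumont, by roll number (lower first): Petrov (345) before Farouk and Nakamura (513) before Ferreira (575) before Greco (861) before Beaumont (883).
Among Farouk and Nakamura, alphabetically by surname: Farouk before Nakamura.
So Farouk takes precedence.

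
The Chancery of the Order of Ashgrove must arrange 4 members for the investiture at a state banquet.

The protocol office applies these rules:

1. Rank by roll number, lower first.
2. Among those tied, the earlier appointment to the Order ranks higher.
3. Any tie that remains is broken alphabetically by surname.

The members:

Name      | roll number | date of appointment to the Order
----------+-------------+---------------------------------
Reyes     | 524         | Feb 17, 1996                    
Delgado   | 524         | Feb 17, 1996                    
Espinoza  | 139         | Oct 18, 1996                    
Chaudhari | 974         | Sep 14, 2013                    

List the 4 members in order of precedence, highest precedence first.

Espinoza, Delgado, Reyes, Chaudhari

By roll number (lower first): Espinoza (139); then Delgado and Reyes (both 524); then Chaudhari (974).
Delgado and Reyes both have date of appointment to the Order Feb 17, 1996, so the next rule applies.
Among Delgado and Reyes, alphabetically by surname: Delgado before Reyes.
Full order: Espinoza, Delgado, Reyes, Chaudhari.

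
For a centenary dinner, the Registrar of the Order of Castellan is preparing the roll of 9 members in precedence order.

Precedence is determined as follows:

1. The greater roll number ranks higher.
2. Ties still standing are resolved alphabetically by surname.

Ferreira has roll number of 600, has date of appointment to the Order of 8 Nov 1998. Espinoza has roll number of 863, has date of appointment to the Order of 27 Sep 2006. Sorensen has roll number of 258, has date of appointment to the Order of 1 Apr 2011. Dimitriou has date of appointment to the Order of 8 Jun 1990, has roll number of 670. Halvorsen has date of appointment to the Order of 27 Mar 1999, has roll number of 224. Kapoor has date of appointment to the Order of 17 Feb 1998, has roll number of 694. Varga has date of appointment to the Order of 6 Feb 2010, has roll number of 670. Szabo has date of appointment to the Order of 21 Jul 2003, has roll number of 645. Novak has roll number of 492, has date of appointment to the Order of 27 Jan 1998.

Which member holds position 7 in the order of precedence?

By roll number (higher first): Espinoza (863); then Kapoor (694); then Dimitriou and Varga (both 670); then Szabo (645); then Ferreira (600); then Novak (492); then Sorensen (258); then Halvorsen (224).
Among Dimitriou and Varga, alphabetically by surname: Dimitriou before Varga.
Order: Espinoza, Kapoor, Dimitriou, Varga, Szabo, Ferreira, Novak, Sorensen, Halvorsen.

Novak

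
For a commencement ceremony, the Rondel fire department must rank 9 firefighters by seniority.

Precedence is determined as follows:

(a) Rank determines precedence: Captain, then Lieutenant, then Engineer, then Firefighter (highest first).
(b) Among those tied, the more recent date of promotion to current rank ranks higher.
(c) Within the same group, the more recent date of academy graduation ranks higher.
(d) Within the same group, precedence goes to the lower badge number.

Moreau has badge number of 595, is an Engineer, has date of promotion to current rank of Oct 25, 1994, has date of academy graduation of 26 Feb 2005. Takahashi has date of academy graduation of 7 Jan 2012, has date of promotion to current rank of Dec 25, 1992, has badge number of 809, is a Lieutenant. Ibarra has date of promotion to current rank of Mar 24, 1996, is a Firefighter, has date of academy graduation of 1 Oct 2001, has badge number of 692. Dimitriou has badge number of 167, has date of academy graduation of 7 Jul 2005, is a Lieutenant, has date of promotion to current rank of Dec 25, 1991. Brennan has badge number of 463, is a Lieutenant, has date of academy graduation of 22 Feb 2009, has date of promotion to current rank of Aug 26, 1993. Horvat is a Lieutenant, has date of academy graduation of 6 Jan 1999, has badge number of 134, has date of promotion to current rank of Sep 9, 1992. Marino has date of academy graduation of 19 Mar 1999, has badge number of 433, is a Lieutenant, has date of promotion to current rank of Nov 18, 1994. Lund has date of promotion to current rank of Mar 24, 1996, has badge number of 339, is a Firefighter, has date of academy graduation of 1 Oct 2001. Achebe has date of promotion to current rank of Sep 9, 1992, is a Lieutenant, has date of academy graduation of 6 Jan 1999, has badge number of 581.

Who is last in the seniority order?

By rank: Marino, Brennan, Takahashi, Horvat, Achebe and Dimitriou (Lieutenant); then Moreau (Engineer); then Lund and Ibarra (Firefighter).
Among Marino, Brennan, Takahashi, Horvat, Achebe and Dimitriou, by date of promotion to current rank (later first): Marino (Nov 18, 1994) before Brennan (Aug 26, 1993) before Takahashi (Dec 25, 1992) before Horvat and Achebe (Sep 9, 1992) before Dimitriou (Dec 25, 1991).
Horvat and Achebe both have date of academy graduation 6 Jan 1999, so the next rule applies.
Among Horvat and Achebe, by badge number (lower first): Horvat (134) before Achebe (581).
Lund and Ibarra both have date of promotion to current rank Mar 24, 1996, so the next rule applies.
Lund and Ibarra both have date of academy graduation 1 Oct 2001, so the next rule applies.
Among Lund and Ibarra, by badge number (lower first): Lund (339) before Ibarra (692).
Order: Marino, Brennan, Takahashi, Horvat, Achebe, Dimitriou, Moreau, Lund, Ibarra.

Ibarra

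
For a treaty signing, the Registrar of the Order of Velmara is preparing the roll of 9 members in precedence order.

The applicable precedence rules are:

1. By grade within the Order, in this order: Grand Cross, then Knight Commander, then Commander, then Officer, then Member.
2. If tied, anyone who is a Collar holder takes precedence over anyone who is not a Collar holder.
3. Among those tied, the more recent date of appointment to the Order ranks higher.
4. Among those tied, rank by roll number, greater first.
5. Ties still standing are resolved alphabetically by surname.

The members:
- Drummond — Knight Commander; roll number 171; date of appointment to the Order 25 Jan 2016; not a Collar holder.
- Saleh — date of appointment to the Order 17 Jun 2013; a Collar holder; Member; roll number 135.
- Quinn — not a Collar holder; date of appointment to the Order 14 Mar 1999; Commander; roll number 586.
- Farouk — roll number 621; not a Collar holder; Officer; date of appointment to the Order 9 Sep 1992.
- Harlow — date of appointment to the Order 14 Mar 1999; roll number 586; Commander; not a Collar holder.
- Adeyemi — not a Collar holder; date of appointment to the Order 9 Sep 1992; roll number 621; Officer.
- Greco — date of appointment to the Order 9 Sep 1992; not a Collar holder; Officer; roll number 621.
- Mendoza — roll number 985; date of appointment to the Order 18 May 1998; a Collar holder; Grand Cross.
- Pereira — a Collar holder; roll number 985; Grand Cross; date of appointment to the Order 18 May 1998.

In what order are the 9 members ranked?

By grade within the Order: Mendoza and Pereira (Grand Cross); then Drummond (Knight Commander); then Harlow and Quinn (Commander); then Adeyemi, Farouk and Greco (Officer); then Saleh (Member).
Mendoza and Pereira are each a Collar holder, so the next rule applies.
Mendoza and Pereira both have date of appointment to the Order 18 May 1998, so the next rule applies.
Mendoza and Pereira both have roll number 985, so the next rule applies.
Among Mendoza and Pereira, alphabetically by surname: Mendoza before Pereira.
Harlow and Quinn are each not a Collar holder, so the next rule applies.
Harlow and Quinn both have date of appointment to the Order 14 Mar 1999, so the next rule applies.
Harlow and Quinn both have roll number 586, so the next rule applies.
Among Harlow and Quinn, alphabetically by surname: Harlow before Quinn.
Adeyemi, Farouk and Greco are each not a Collar holder, so the next rule applies.
Adeyemi, Farouk and Greco all have date of appointment to the Order 9 Sep 1992, so the next rule applies.
Adeyemi, Farouk and Greco all have roll number 621, so the next rule applies.
Among Adeyemi, Farouk and Greco, alphabetically by surname: Adeyemi before Farouk before Greco.
Full order: Mendoza, Pereira, Drummond, Harlow, Quinn, Adeyemi, Farouk, Greco, Saleh.

Mendoza, Pereira, Drummond, Harlow, Quinn, Adeyemi, Farouk, Greco, Saleh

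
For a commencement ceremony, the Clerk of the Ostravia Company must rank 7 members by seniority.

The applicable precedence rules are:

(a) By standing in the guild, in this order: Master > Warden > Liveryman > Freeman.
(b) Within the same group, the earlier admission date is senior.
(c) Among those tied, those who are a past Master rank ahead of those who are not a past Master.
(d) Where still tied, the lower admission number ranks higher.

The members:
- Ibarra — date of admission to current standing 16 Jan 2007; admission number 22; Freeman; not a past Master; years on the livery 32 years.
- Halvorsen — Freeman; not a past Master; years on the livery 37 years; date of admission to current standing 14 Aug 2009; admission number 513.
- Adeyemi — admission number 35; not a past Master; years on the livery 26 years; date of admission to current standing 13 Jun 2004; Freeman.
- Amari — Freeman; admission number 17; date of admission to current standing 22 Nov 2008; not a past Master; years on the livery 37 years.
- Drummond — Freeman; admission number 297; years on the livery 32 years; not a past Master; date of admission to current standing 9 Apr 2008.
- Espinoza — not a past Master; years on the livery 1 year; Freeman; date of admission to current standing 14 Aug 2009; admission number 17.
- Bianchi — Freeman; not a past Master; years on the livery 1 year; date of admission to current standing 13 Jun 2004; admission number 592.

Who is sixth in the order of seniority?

Espinoza

By standing in the guild: Adeyemi, Bianchi, Ibarra, Drummond, Amari, Espinoza and Halvorsen (Freeman).
Among Adeyemi, Bianchi, Ibarra, Drummond, Amari, Espinoza and Halvorsen, by date of admission to current standing (earlier first): Adeyemi and Bianchi (13 Jun 2004) before Ibarra (16 Jan 2007) before Drummond (9 Apr 2008) before Amari (22 Nov 2008) before Espinoza and Halvorsen (14 Aug 2009).
Adeyemi and Bianchi are each not a past Master, so the next rule applies.
Among Adeyemi and Bianchi, by admission number (lower first): Adeyemi (35) before Bianchi (592).
Espinoza and Halvorsen are each not a past Master, so the next rule applies.
Among Espinoza and Halvorsen, by admission number (lower first): Espinoza (17) before Halvorsen (513).
Order: Adeyemi, Bianchi, Ibarra, Drummond, Amari, Espinoza, Halvorsen.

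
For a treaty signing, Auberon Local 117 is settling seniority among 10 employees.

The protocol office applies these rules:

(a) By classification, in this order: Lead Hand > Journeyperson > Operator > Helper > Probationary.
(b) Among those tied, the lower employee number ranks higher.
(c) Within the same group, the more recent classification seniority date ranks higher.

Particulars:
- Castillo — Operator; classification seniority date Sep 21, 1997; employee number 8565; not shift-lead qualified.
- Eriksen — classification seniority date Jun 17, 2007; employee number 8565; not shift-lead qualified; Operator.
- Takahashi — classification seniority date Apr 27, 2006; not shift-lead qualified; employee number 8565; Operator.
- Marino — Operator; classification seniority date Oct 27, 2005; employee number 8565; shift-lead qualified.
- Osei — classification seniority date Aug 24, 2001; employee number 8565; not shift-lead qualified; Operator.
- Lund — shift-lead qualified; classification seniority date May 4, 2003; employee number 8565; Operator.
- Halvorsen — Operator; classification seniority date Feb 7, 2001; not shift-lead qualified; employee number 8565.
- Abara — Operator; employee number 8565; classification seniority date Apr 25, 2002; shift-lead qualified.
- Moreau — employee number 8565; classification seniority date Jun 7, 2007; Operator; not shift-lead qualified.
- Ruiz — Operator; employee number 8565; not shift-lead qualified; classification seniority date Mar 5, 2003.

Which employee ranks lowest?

By classification: Eriksen, Moreau, Takahashi, Marino, Lund, Ruiz, Abara, Osei, Halvorsen and Castillo (Operator).
Eriksen, Moreau, Takahashi, Marino, Lund, Ruiz, Abara, Osei, Halvorsen and Castillo all have employee number 8565, so the next rule applies.
Among Eriksen, Moreau, Takahashi, Marino, Lund, Ruiz, Abara, Osei, Halvorsen and Castillo, by classification seniority date (later first): Eriksen (Jun 17, 2007) before Moreau (Jun 7, 2007) before Takahashi (Apr 27, 2006) before Marino (Oct 27, 2005) before Lund (May 4, 2003) before Ruiz (Mar 5, 2003) before Abara (Apr 25, 2002) before Osei (Aug 24, 2001) before Halvorsen (Feb 7, 2001) before Castillo (Sep 21, 1997).
Order: Eriksen, Moreau, Takahashi, Marino, Lund, Ruiz, Abara, Osei, Halvorsen, Castillo.

Castillo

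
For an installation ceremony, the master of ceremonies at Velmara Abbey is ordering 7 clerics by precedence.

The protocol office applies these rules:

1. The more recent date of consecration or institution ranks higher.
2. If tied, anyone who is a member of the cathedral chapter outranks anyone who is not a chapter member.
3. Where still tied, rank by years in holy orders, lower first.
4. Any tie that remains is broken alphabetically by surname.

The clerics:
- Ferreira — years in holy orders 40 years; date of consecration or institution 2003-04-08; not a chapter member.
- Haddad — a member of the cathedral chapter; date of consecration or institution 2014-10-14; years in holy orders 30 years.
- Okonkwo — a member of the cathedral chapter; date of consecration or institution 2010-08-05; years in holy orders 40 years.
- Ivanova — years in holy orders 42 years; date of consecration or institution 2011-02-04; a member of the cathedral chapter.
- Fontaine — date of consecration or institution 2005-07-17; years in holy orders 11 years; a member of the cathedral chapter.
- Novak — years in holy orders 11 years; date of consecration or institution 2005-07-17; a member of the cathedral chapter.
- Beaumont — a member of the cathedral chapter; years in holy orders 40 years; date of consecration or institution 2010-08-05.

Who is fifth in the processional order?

Fontaine

By date of consecration or institution (later first): Haddad (2014-10-14); then Ivanova (2011-02-04); then Beaumont and Okonkwo (both 2010-08-05); then Fontaine and Novak (both 2005-07-17); then Ferreira (2003-04-08).
Beaumont and Okonkwo are each a member of the cathedral chapter, so the next rule applies.
Beaumont and Okonkwo both have years in holy orders 40 years, so the next rule applies.
Among Beaumont and Okonkwo, alphabetically by surname: Beaumont before Okonkwo.
Fontaine and Novak are each a member of the cathedral chapter, so the next rule applies.
Fontaine and Novak both have years in holy orders 11 years, so the next rule applies.
Among Fontaine and Novak, alphabetically by surname: Fontaine before Novak.
Order: Haddad, Ivanova, Beaumont, Okonkwo, Fontaine, Novak, Ferreira.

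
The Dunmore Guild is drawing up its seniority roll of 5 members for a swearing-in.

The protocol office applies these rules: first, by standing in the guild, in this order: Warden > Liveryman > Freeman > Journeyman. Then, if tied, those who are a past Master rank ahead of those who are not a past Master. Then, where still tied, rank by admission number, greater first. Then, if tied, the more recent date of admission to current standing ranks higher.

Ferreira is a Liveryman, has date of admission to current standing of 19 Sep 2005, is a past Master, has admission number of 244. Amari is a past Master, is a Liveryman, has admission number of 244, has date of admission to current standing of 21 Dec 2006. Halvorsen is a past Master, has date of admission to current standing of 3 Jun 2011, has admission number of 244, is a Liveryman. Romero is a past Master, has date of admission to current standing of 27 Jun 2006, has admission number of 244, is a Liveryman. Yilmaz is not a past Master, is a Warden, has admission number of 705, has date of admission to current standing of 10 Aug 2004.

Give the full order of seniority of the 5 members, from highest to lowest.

Yilmaz, Halvorsen, Amari, Romero, Ferreira

By standing in the guild: Yilmaz (Warden); then Halvorsen, Amari, Romero and Ferreira (Liveryman).
Halvorsen, Amari, Romero and Ferreira are each a past Master, so the next rule applies.
Halvorsen, Amari, Romero and Ferreira all have admission number 244, so the next rule applies.
Among Halvorsen, Amari, Romero and Ferreira, by date of admission to current standing (later first): Halvorsen (3 Jun 2011) before Amari (21 Dec 2006) before Romero (27 Jun 2006) before Ferreira (19 Sep 2005).
Full order: Yilmaz, Halvorsen, Amari, Romero, Ferreira.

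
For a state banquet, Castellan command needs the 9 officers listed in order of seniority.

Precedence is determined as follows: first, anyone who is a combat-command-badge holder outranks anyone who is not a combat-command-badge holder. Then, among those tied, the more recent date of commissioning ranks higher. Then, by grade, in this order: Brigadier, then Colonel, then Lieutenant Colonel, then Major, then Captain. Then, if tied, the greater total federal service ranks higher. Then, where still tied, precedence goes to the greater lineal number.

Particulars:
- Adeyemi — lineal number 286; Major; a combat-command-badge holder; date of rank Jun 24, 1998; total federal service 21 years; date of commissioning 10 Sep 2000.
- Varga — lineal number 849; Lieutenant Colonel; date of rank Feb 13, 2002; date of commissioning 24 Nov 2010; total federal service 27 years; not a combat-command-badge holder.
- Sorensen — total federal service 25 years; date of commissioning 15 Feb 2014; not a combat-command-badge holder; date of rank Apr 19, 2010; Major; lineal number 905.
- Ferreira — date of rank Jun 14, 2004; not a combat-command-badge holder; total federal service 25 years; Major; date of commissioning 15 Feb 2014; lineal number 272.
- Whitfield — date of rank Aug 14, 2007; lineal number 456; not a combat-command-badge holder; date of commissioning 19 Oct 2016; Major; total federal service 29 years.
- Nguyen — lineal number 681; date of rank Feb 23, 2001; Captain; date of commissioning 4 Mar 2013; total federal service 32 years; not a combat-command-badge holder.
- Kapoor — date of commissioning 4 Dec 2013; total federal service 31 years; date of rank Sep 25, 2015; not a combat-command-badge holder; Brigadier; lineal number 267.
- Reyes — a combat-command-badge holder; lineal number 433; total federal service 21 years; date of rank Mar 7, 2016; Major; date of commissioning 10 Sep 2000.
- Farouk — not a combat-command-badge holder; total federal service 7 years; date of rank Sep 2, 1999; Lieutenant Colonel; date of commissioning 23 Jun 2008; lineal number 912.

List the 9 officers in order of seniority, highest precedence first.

Reyes, Adeyemi, Whitfield, Sorensen, Ferreira, Kapoor, Nguyen, Varga, Farouk

By the first rule: Reyes and Adeyemi (both a combat-command-badge holder); then Whitfield, Sorensen, Ferreira, Kapoor, Nguyen, Varga and Farouk (each not a combat-command-badge holder).
Reyes and Adeyemi both have date of commissioning 10 Sep 2000, so the next rule applies.
Reyes and Adeyemi are each Major, so the next rule applies.
Reyes and Adeyemi both have total federal service 21 years, so the next rule applies.
Among Reyes and Adeyemi, by lineal number (higher first): Reyes (433) before Adeyemi (286).
Among Whitfield, Sorensen, Ferreira, Kapoor, Nguyen, Varga and Farouk, by date of commissioning (later first): Whitfield (19 Oct 2016) before Sorensen and Ferreira (15 Feb 2014) before Kapoor (4 Dec 2013) before Nguyen (4 Mar 2013) before Varga (24 Nov 2010) before Farouk (23 Jun 2008).
Sorensen and Ferreira are each Major, so the next rule applies.
Sorensen and Ferreira both have total federal service 25 years, so the next rule applies.
Among Sorensen and Ferreira, by lineal number (higher first): Sorensen (905) before Ferreira (272).
Full order: Reyes, Adeyemi, Whitfield, Sorensen, Ferreira, Kapoor, Nguyen, Varga, Farouk.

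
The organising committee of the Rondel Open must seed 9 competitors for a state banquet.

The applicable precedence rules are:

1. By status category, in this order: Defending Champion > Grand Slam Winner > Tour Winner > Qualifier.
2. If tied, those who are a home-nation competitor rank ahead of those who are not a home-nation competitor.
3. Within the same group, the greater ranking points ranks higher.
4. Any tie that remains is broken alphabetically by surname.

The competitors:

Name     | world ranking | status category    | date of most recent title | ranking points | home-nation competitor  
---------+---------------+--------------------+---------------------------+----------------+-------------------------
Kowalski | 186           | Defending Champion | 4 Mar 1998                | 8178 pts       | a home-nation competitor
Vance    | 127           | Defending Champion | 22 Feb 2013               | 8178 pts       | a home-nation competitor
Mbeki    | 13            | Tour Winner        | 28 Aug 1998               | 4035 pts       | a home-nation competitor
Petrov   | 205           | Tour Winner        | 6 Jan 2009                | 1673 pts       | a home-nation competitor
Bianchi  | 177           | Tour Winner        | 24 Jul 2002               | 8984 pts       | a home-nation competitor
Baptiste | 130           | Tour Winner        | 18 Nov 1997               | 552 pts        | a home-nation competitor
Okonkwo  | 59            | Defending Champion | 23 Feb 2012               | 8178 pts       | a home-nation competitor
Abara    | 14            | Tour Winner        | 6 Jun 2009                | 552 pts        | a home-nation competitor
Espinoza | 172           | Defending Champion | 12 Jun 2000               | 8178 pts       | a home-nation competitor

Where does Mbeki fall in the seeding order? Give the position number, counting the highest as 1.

6

By status category: Espinoza, Kowalski, Okonkwo and Vance (Defending Champion); then Bianchi, Mbeki, Petrov, Abara and Baptiste (Tour Winner).
Espinoza, Kowalski, Okonkwo and Vance are each a home-nation competitor, so the next rule applies.
Espinoza, Kowalski, Okonkwo and Vance all have ranking points 8178 pts, so the next rule applies.
Among Espinoza, Kowalski, Okonkwo and Vance, alphabetically by surname: Espinoza before Kowalski before Okonkwo before Vance.
Bianchi, Mbeki, Petrov, Abara and Baptiste are each a home-nation competitor, so the next rule applies.
Among Bianchi, Mbeki, Petrov, Abara and Baptiste, by ranking points (higher first): Bianchi (8984 pts) before Mbeki (4035 pts) before Petrov (1673 pts) before Abara and Baptiste (552 pts).
Among Abara and Baptiste, alphabetically by surname: Abara before Baptiste.
Order: Espinoza, Kowalski, Okonkwo, Vance, Bianchi, Mbeki, Petrov, Abara, Baptiste. So position 6.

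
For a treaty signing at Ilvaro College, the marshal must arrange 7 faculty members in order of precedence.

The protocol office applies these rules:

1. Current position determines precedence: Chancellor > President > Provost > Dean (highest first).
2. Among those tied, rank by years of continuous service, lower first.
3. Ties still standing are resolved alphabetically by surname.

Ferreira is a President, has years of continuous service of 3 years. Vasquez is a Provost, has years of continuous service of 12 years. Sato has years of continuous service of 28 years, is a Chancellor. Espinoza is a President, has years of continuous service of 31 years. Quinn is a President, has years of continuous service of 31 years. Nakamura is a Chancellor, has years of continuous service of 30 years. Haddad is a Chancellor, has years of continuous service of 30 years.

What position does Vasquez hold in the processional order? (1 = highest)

7

By current position: Sato, Haddad and Nakamura (Chancellor); then Ferreira, Espinoza and Quinn (President); then Vasquez (Provost).
Among Sato, Haddad and Nakamura, by years of continuous service (lower first): Sato (28 years) before Haddad and Nakamura (30 years).
Among Haddad and Nakamura, alphabetically by surname: Haddad before Nakamura.
Among Ferreira, Espinoza and Quinn, by years of continuous service (lower first): Ferreira (3 years) before Espinoza and Quinn (31 years).
Among Espinoza and Quinn, alphabetically by surname: Espinoza before Quinn.
Order: Sato, Haddad, Nakamura, Ferreira, Espinoza, Quinn, Vasquez. So position 7.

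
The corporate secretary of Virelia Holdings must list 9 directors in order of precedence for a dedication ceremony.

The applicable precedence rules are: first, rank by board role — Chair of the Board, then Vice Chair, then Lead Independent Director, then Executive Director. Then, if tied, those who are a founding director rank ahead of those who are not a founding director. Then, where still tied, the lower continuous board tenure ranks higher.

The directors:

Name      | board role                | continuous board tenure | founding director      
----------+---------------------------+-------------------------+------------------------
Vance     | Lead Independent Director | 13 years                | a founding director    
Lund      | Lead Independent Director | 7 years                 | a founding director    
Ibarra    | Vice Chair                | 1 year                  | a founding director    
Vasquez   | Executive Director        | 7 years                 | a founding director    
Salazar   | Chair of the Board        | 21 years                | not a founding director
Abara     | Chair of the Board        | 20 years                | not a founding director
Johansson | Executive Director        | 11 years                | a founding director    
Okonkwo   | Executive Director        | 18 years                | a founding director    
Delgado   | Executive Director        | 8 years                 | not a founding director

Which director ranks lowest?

Delgado

By board role: Abara and Salazar (Chair of the Board); then Ibarra (Vice Chair); then Lund and Vance (Lead Independent Director); then Vasquez, Johansson, Okonkwo and Delgado (Executive Director).
Abara and Salazar are each not a founding director, so the next rule applies.
Among Abara and Salazar, by continuous board tenure (lower first): Abara (20 years) before Salazar (21 years).
Lund and Vance are each a founding director, so the next rule applies.
Among Lund and Vance, by continuous board tenure (lower first): Lund (7 years) before Vance (13 years).
Among Vasquez, Johansson, Okonkwo and Delgado, a founding director before not a founding director: Vasquez, Johansson and Okonkwo (a founding director) before Delgado (not a founding director).
Among Vasquez, Johansson and Okonkwo, by continuous board tenure (lower first): Vasquez (7 years) before Johansson (11 years) before Okonkwo (18 years).
Order: Abara, Salazar, Ibarra, Lund, Vance, Vasquez, Johansson, Okonkwo, Delgado.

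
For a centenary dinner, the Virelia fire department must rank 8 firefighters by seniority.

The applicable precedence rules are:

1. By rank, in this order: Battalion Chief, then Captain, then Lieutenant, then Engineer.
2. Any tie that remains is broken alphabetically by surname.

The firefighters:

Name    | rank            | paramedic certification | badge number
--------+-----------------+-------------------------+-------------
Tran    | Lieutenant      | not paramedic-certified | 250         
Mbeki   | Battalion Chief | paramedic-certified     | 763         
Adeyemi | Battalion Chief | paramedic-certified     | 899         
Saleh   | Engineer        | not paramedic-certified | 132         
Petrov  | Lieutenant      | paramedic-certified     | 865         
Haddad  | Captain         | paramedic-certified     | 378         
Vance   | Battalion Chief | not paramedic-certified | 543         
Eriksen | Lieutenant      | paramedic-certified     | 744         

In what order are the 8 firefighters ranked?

By rank: Adeyemi, Mbeki and Vance (Battalion Chief); then Haddad (Captain); then Eriksen, Petrov and Tran (Lieutenant); then Saleh (Engineer).
Among Adeyemi, Mbeki and Vance, alphabetically by surname: Adeyemi before Mbeki before Vance.
Among Eriksen, Petrov and Tran, alphabetically by surname: Eriksen before Petrov before Tran.
Full order: Adeyemi, Mbeki, Vance, Haddad, Eriksen, Petrov, Tran, Saleh.

Adeyemi, Mbeki, Vance, Haddad, Eriksen, Petrov, Tran, Saleh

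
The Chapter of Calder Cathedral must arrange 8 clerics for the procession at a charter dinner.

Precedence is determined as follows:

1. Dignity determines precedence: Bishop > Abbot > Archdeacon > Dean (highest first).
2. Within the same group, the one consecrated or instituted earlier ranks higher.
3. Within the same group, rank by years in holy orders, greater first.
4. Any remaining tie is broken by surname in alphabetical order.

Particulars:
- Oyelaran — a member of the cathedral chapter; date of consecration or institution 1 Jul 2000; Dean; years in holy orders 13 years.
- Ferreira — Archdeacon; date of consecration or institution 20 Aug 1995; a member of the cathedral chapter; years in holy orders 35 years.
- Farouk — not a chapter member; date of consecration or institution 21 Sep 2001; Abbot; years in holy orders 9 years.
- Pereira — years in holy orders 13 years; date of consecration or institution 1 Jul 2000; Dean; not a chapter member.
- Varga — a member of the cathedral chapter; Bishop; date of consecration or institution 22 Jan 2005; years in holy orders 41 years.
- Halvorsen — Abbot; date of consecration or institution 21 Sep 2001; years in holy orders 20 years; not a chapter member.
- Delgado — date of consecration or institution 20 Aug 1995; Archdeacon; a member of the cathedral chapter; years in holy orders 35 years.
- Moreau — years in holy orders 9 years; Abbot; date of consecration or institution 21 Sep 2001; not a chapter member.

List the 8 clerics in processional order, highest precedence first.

By dignity: Varga (Bishop); then Halvorsen, Farouk and Moreau (Abbot); then Delgado and Ferreira (Archdeacon); then Oyelaran and Pereira (Dean).
Halvorsen, Farouk and Moreau all have date of consecration or institution 21 Sep 2001, so the next rule applies.
Among Halvorsen, Farouk and Moreau, by years in holy orders (higher first): Halvorsen (20 years) before Farouk and Moreau (9 years).
Among Farouk and Moreau, alphabetically by surname: Farouk before Moreau.
Delgado and Ferreira both have date of consecration or institution 20 Aug 1995, so the next rule applies.
Delgado and Ferreira both have years in holy orders 35 years, so the next rule applies.
Among Delgado and Ferreira, alphabetically by surname: Delgado before Ferreira.
Oyelaran and Pereira both have date of consecration or institution 1 Jul 2000, so the next rule applies.
Oyelaran and Pereira both have years in holy orders 13 years, so the next rule applies.
Among Oyelaran and Pereira, alphabetically by surname: Oyelaran before Pereira.
Full order: Varga, Halvorsen, Farouk, Moreau, Delgado, Ferreira, Oyelaran, Pereira.

Varga, Halvorsen, Farouk, Moreau, Delgado, Ferreira, Oyelaran, Pereira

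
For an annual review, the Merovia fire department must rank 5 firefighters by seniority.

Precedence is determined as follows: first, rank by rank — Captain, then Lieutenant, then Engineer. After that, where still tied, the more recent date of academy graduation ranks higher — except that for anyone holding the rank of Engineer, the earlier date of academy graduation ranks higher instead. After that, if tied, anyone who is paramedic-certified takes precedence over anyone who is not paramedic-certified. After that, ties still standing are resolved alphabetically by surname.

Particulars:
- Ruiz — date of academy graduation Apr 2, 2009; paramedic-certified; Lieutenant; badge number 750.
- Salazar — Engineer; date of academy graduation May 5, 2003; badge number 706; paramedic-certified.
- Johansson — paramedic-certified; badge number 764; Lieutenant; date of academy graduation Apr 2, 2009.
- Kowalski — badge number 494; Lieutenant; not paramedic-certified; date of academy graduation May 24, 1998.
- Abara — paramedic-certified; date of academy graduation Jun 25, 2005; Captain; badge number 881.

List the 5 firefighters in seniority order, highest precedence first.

By rank: Abara (Captain); then Johansson, Ruiz and Kowalski (Lieutenant); then Salazar (Engineer).
Among Johansson, Ruiz and Kowalski, by date of academy graduation (later first): Johansson and Ruiz (Apr 2, 2009) before Kowalski (May 24, 1998).
Johansson and Ruiz are each paramedic-certified, so the next rule applies.
Among Johansson and Ruiz, alphabetically by surname: Johansson before Ruiz.
Full order: Abara, Johansson, Ruiz, Kowalski, Salazar.

Abara, Johansson, Ruiz, Kowalski, Salazar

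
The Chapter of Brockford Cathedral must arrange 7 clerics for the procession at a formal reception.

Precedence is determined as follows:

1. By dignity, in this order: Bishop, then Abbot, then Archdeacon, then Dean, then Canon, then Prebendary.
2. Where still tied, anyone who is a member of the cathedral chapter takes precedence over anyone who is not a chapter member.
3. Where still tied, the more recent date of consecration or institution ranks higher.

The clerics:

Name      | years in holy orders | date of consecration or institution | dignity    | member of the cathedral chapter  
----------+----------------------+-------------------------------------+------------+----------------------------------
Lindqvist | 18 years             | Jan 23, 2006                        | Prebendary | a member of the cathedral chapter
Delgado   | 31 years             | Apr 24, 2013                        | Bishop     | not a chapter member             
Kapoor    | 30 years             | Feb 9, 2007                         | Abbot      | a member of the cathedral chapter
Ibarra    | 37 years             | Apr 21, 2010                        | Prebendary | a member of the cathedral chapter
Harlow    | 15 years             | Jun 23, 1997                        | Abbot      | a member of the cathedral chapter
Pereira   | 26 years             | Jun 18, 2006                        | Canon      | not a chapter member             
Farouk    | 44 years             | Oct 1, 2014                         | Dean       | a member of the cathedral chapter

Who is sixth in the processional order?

Ibarra

By dignity: Delgado (Bishop); then Kapoor and Harlow (Abbot); then Farouk (Dean); then Pereira (Canon); then Ibarra and Lindqvist (Prebendary).
Kapoor and Harlow are each a member of the cathedral chapter, so the next rule applies.
Among Kapoor and Harlow, by date of consecration or institution (later first): Kapoor (Feb 9, 2007) before Harlow (Jun 23, 1997).
Ibarra and Lindqvist are each a member of the cathedral chapter, so the next rule applies.
Among Ibarra and Lindqvist, by date of consecration or institution (later first): Ibarra (Apr 21, 2010) before Lindqvist (Jan 23, 2006).
Order: Delgado, Kapoor, Harlow, Farouk, Pereira, Ibarra, Lindqvist.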